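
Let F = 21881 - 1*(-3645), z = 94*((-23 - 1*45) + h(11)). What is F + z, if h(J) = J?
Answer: 20168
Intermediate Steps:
z = -5358 (z = 94*((-23 - 1*45) + 11) = 94*((-23 - 45) + 11) = 94*(-68 + 11) = 94*(-57) = -5358)
F = 25526 (F = 21881 + 3645 = 25526)
F + z = 25526 - 5358 = 20168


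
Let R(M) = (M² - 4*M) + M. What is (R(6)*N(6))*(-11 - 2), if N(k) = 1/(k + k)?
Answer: -39/2 ≈ -19.500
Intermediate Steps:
R(M) = M² - 3*M
N(k) = 1/(2*k)
(R(6)*N(6))*(-11 - 2) = ((6*(-3 + 6))*((½)/6))*(-11 - 2) = ((6*3)*((½)*(⅙)))*(-13) = (18*(1/12))*(-13) = (3/2)*(-13) = -39/2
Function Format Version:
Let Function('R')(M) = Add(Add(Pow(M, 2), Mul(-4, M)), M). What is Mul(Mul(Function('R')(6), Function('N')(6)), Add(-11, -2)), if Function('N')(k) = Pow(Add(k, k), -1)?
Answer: Rational(-39, 2) ≈ -19.500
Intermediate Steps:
Function('R')(M) = Add(Pow(M, 2), Mul(-3, M))
Function('N')(k) = Mul(Rational(1, 2), Pow(k, -1)) (Function('N')(k) = Pow(Mul(2, k), -1) = Mul(Rational(1, 2), Pow(k, -1)))
Mul(Mul(Function('R')(6), Function('N')(6)), Add(-11, -2)) = Mul(Mul(Mul(6, Add(-3, 6)), Mul(Rational(1, 2), Pow(6, -1))), Add(-11, -2)) = Mul(Mul(Mul(6, 3), Mul(Rational(1, 2), Rational(1, 6))), -13) = Mul(Mul(18, Rational(1, 12)), -13) = Mul(Rational(3, 2), -13) = Rational(-39, 2)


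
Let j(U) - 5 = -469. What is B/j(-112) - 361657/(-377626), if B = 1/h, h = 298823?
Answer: 25072571504139/26179653533936 ≈ 0.95771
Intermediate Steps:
B = 1/298823 ≈ 3.3465e-6
j(U) = -464 (j(U) = 5 - 469 = -464)
B/j(-112) - 361657/(-377626) = (1/298823)/(-464) - 361657/(-377626) = (1/298823)*(-1/464) - 361657*(-1/377626) = -1/138653872 + 361657/377626 = 25072571504139/26179653533936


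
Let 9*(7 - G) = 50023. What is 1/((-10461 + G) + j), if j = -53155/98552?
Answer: -886968/14202708563 ≈ -6.2451e-5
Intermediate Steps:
G = -49960/9 (G = 7 - 1/9*50023 = 7 - 50023/9 = -49960/9 ≈ -5551.1)
j = -53155/98552 (j = -53155*1/98552 = -53155/98552 ≈ -0.53936)
1/((-10461 + G) + j) = 1/((-10461 - 49960/9) - 53155/98552) = 1/(-144109/9 - 53155/98552) = 1/(-14202708563/886968) = -886968/14202708563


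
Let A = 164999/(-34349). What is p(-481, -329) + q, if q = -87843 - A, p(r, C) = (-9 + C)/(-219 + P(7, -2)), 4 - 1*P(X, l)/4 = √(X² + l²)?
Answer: -121773004166802/1386359989 - 1352*√53/40361 ≈ -87837.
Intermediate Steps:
A = -164999/34349 (A = 164999*(-1/34349) = -164999/34349 ≈ -4.8036)
P(X, l) = 16 - 4*√(X² + l²)
p(r, C) = (-9 + C)/(-203 - 4*√53) (p(r, C) = (-9 + C)/(-219 + (16 - 4*√(7² + (-2)²))) = (-9 + C)/(-219 + (16 - 4*√(49 + 4))) = (-9 + C)/(-219 + (16 - 4*√53)) = (-9 + C)/(-203 - 4*√53))
q = -3017154208/34349 (q = -87843 - 1*(-164999/34349) = -87843 + 164999/34349 = -3017154208/34349 ≈ -87838.)
p(-481, -329) + q = (1827/40361 - 203/40361*(-329) - 36*√53/40361 + (4/40361)*(-329)*√53) - 3017154208/34349 = (1827/40361 + 66787/40361 - 36*√53/40361 - 1316*√53/40361) - 3017154208/34349 = (68614/40361 - 1352*√53/40361) - 3017154208/34349 = -121773004166802/1386359989 - 1352*√53/40361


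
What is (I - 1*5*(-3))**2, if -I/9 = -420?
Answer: 14402025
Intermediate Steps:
I = 3780 (I = -9*(-420) = 3780)
(I - 1*5*(-3))**2 = (3780 - 1*5*(-3))**2 = (3780 - 5*(-3))**2 = (3780 + 15)**2 = 3795**2 = 14402025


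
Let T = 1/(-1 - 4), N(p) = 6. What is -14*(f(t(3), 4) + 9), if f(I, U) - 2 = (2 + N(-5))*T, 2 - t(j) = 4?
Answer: -658/5 ≈ -131.60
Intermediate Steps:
T = -⅕ (T = 1/(-5) = -⅕ ≈ -0.20000)
t(j) = -2 (t(j) = 2 - 1*4 = 2 - 4 = -2)
f(I, U) = ⅖ (f(I, U) = 2 + (2 + 6)*(-⅕) = 2 + 8*(-⅕) = 2 - 8/5 = ⅖)
-14*(f(t(3), 4) + 9) = -14*(⅖ + 9) = -14*47/5 = -658/5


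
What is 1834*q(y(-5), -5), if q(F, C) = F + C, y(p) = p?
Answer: -18340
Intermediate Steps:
q(F, C) = C + F
1834*q(y(-5), -5) = 1834*(-5 - 5) = 1834*(-10) = -18340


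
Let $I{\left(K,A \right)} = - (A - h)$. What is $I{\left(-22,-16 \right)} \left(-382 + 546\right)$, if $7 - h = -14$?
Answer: $6068$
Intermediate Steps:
$h = 21$ ($h = 7 - -14 = 7 + 14 = 21$)
$I{\left(K,A \right)} = 21 - A$ ($I{\left(K,A \right)} = - (A - 21) = - (-21 + A) = 21 - A$)
$I{\left(-22,-16 \right)} \left(-382 + 546\right) = \left(21 - -16\right) \left(-382 + 546\right) = \left(21 + 16\right) 164 = 37 \cdot 164 = 6068$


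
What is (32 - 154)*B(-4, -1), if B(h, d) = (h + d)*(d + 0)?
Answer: -610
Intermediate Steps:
B(h, d) = d*(d + h) (B(h, d) = (d + h)*d = d*(d + h))
(32 - 154)*B(-4, -1) = (32 - 154)*(-(-1 - 4)) = -(-122)*(-5) = -122*5 = -610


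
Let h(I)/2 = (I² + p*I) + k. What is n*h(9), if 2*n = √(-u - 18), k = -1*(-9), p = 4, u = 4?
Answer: 126*I*√22 ≈ 590.99*I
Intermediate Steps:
k = 9
h(I) = 18 + 2*I² + 8*I (h(I) = 2*((I² + 4*I) + 9) = 2*(9 + I² + 4*I) = 18 + 2*I² + 8*I)
n = I*√22/2 (n = √(-1*4 - 18)/2 = √(-4 - 18)/2 = √(-22)/2 = (I*√22)/2 = I*√22/2 ≈ 2.3452*I)
n*h(9) = (I*√22/2)*(18 + 2*9² + 8*9) = (I*√22/2)*(18 + 2*81 + 72) = (I*√22/2)*(18 + 162 + 72) = (I*√22/2)*252 = 126*I*√22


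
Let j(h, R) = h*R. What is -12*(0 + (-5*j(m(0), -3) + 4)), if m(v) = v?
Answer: -48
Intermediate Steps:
j(h, R) = R*h
-12*(0 + (-5*j(m(0), -3) + 4)) = -12*(0 + (-(-15)*0 + 4)) = -12*(0 + (-5*0 + 4)) = -12*(0 + (0 + 4)) = -12*(0 + 4) = -12*4 = -48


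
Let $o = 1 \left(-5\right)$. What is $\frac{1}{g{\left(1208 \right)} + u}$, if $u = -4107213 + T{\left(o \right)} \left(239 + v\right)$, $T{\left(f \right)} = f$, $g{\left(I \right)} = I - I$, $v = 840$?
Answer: $- \frac{1}{4112608} \approx -2.4315 \cdot 10^{-7}$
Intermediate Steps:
$o = -5$
$g{\left(I \right)} = 0$
$u = -4112608$ ($u = -4107213 - 5 \left(239 + 840\right) = -4107213 - 5395 = -4112608$)
$\frac{1}{g{\left(1208 \right)} + u} = \frac{1}{0 - 4112608} = \frac{1}{-4112608} = - \frac{1}{4112608}$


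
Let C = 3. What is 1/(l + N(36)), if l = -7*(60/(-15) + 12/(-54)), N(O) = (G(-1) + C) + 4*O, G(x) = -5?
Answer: 9/1544 ≈ 0.0058290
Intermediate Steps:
N(O) = -2 + 4*O (N(O) = (-5 + 3) + 4*O = -2 + 4*O)
l = 266/9 (l = -7*(60*(-1/15) + 12*(-1/54)) = -7*(-4 - 2/9) = -7*(-38/9) = 266/9 ≈ 29.556)
1/(l + N(36)) = 1/(266/9 + (-2 + 4*36)) = 1/(266/9 + (-2 + 144)) = 1/(266/9 + 142) = 1/(1544/9) = 9/1544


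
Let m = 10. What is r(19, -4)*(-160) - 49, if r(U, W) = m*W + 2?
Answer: 6031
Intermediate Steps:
r(U, W) = 2 + 10*W (r(U, W) = 10*W + 2 = 2 + 10*W)
r(19, -4)*(-160) - 49 = (2 + 10*(-4))*(-160) - 49 = (2 - 40)*(-160) - 49 = -38*(-160) - 49 = 6080 - 49 = 6031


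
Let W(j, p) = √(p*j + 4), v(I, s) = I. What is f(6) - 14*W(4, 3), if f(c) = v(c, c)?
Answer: -50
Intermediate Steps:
W(j, p) = √(4 + j*p) (W(j, p) = √(j*p + 4) = √(4 + j*p))
f(c) = c
f(6) - 14*W(4, 3) = 6 - 14*√(4 + 4*3) = 6 - 14*√(4 + 12) = 6 - 14*√16 = 6 - 14*4 = 6 - 56 = -50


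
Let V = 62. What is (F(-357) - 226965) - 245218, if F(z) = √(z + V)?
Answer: -472183 + I*√295 ≈ -4.7218e+5 + 17.176*I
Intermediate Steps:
F(z) = √(62 + z) (F(z) = √(z + 62) = √(62 + z))
(F(-357) - 226965) - 245218 = (√(62 - 357) - 226965) - 245218 = (√(-295) - 226965) - 245218 = (I*√295 - 226965) - 245218 = (-226965 + I*√295) - 245218 = -472183 + I*√295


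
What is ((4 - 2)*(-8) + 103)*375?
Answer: 32625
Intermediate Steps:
((4 - 2)*(-8) + 103)*375 = (2*(-8) + 103)*375 = (-16 + 103)*375 = 87*375 = 32625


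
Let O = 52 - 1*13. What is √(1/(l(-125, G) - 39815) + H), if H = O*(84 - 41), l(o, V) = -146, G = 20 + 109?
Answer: 38*√1854550049/39961 ≈ 40.951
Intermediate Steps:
G = 129
O = 39 (O = 52 - 13 = 39)
H = 1677 (H = 39*(84 - 41) = 39*43 = 1677)
√(1/(l(-125, G) - 39815) + H) = √(1/(-146 - 39815) + 1677) = √(1/(-39961) + 1677) = √(-1/39961 + 1677) = √(67014596/39961) = 38*√1854550049/39961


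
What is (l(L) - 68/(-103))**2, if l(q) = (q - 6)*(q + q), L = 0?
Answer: 4624/10609 ≈ 0.43586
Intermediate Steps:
l(q) = 2*q*(-6 + q) (l(q) = (-6 + q)*(2*q) = 2*q*(-6 + q))
(l(L) - 68/(-103))**2 = (2*0*(-6 + 0) - 68/(-103))**2 = (2*0*(-6) - 68*(-1/103))**2 = (0 + 68/103)**2 = (68/103)**2 = 4624/10609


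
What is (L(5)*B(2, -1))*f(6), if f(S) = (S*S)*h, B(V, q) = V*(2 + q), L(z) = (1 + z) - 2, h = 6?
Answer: 1728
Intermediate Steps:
L(z) = -1 + z
f(S) = 6*S² (f(S) = (S*S)*6 = S²*6 = 6*S²)
(L(5)*B(2, -1))*f(6) = ((-1 + 5)*(2*(2 - 1)))*(6*6²) = (4*(2*1))*(6*36) = (4*2)*216 = 8*216 = 1728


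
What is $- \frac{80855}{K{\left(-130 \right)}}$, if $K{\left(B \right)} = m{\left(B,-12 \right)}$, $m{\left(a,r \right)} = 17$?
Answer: $- \frac{80855}{17} \approx -4756.2$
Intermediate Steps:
$K{\left(B \right)} = 17$
$- \frac{80855}{K{\left(-130 \right)}} = - \frac{80855}{17}$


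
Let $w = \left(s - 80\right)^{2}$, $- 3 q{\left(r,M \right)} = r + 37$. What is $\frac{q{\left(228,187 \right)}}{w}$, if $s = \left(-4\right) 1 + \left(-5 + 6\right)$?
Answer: $- \frac{265}{20667} \approx -0.012822$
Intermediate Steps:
$s = -3$ ($s = -4 + 1 = -3$)
$q{\left(r,M \right)} = - \frac{37}{3} - \frac{r}{3}$ ($q{\left(r,M \right)} = - \frac{r + 37}{3} = - \frac{37 + r}{3} = - \frac{37}{3} - \frac{r}{3}$)
$w = 6889$ ($w = \left(-3 - 80\right)^{2} = \left(-83\right)^{2} = 6889$)
$\frac{q{\left(228,187 \right)}}{w} = \frac{- \frac{37}{3} - 76}{6889} = \left(- \frac{37}{3} - 76\right) \frac{1}{6889} = \left(- \frac{265}{3}\right) \frac{1}{6889} = - \frac{265}{20667}$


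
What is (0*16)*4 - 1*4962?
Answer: -4962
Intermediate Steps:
(0*16)*4 - 1*4962 = 0*4 - 4962 = 0 - 4962 = -4962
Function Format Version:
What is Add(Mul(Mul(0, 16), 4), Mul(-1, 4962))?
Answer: -4962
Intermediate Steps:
Add(Mul(Mul(0, 16), 4), Mul(-1, 4962)) = Add(Mul(0, 4), -4962) = Add(0, -4962) = -4962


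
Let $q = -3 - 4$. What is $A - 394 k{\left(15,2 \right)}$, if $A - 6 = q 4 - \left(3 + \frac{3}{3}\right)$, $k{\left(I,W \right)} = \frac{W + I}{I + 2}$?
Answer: $-420$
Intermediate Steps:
$k{\left(I,W \right)} = \frac{I + W}{2 + I}$
$q = -7$ ($q = -3 - 4 = -7$)
$A = -26$ ($A = 6 - \left(31 + 1\right) = 6 - 32 = -26$)
$A - 394 k{\left(15,2 \right)} = -26 - 394 \frac{15 + 2}{2 + 15} = -26 - 394 \cdot \frac{1}{17} \cdot 17 = -26 - 394 = -420$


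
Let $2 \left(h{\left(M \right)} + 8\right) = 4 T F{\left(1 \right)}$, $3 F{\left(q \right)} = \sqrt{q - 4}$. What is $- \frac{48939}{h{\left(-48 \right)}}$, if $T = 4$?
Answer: $\frac{146817}{32} + \frac{48939 i \sqrt{3}}{32} \approx 4588.0 + 2648.9 i$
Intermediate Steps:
$F{\left(q \right)} = \frac{\sqrt{-4 + q}}{3}$ ($F{\left(q \right)} = \frac{\sqrt{q - 4}}{3} = \frac{\sqrt{-4 + q}}{3}$)
$h{\left(M \right)} = -8 + \frac{8 i \sqrt{3}}{3}$ ($h{\left(M \right)} = -8 + \frac{4 \cdot 4 \frac{\sqrt{-4 + 1}}{3}}{2} = -8 + \frac{16 \frac{\sqrt{-3}}{3}}{2} = -8 + \frac{16 \frac{i \sqrt{3}}{3}}{2} = -8 + \frac{\frac{16}{3} i \sqrt{3}}{2} = -8 + \frac{8 i \sqrt{3}}{3}$)
$- \frac{48939}{h{\left(-48 \right)}} = - \frac{48939}{-8 + \frac{8 i \sqrt{3}}{3}}$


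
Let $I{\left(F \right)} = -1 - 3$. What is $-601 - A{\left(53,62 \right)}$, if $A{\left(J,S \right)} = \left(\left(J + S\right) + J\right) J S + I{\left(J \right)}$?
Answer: $-552645$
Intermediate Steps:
$I{\left(F \right)} = -4$
$A{\left(J,S \right)} = -4 + J S \left(S + 2 J\right)$ ($A{\left(J,S \right)} = \left(\left(J + S\right) + J\right) J S - 4 = \left(S + 2 J\right) J S - 4 = J \left(S + 2 J\right) S - 4 = J S \left(S + 2 J\right) - 4 = -4 + J S \left(S + 2 J\right)$)
$-601 - A{\left(53,62 \right)} = -601 - \left(-4 + 53 \cdot 62^{2} + 2 \cdot 62 \cdot 53^{2}\right) = -601 - \left(-4 + 53 \cdot 3844 + 2 \cdot 62 \cdot 2809\right) = -601 - \left(-4 + 203732 + 348316\right) = -601 - 552044 = -552645$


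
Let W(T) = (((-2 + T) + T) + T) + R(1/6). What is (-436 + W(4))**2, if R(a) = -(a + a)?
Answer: 1635841/9 ≈ 1.8176e+5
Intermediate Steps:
R(a) = -2*a
W(T) = -7/3 + 3*T (W(T) = (((-2 + T) + T) + T) - 2/6 = ((-2 + 2*T) + T) - 2*1/6 = (-2 + 3*T) - 1/3 = -7/3 + 3*T)
(-436 + W(4))**2 = (-436 + (-7/3 + 3*4))**2 = (-436 + (-7/3 + 12))**2 = (-436 + 29/3)**2 = (-1279/3)**2 = 1635841/9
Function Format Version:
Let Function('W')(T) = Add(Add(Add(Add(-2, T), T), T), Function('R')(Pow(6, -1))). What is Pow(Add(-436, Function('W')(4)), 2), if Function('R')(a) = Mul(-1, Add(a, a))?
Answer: Rational(1635841, 9) ≈ 1.8176e+5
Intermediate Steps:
Function('R')(a) = Mul(-2, a) (Function('R')(a) = Mul(-1, Mul(2, a)) = Mul(-2, a))
Function('W')(T) = Add(Rational(-7, 3), Mul(3, T)) (Function('W')(T) = Add(Add(Add(Add(-2, T), T), T), Mul(-2, Pow(6, -1))) = Add(Add(Add(-2, Mul(2, T)), T), Mul(-2, Rational(1, 6))) = Add(Add(-2, Mul(3, T)), Rational(-1, 3)) = Add(Rational(-7, 3), Mul(3, T)))
Pow(Add(-436, Function('W')(4)), 2) = Pow(Add(-436, Add(Rational(-7, 3), Mul(3, 4))), 2) = Pow(Add(-436, Add(Rational(-7, 3), 12)), 2) = Pow(Add(-436, Rational(29, 3)), 2) = Pow(Rational(-1279, 3), 2) = Rational(1635841, 9)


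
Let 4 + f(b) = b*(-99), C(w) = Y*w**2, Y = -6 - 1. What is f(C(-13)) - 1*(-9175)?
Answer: 126288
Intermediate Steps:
Y = -7
C(w) = -7*w**2
f(b) = -4 - 99*b (f(b) = -4 + b*(-99) = -4 - 99*b)
f(C(-13)) - 1*(-9175) = (-4 - (-693)*(-13)**2) - 1*(-9175) = (-4 - (-693)*169) + 9175 = (-4 - 99*(-1183)) + 9175 = (-4 + 117117) + 9175 = 117113 + 9175 = 126288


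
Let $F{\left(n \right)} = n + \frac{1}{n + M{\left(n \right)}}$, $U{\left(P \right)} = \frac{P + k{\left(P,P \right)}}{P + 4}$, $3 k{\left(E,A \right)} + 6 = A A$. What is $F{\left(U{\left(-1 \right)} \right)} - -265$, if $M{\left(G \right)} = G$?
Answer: $\frac{37951}{144} \approx 263.55$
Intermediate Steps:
$k{\left(E,A \right)} = -2 + \frac{A^{2}}{3}$ ($k{\left(E,A \right)} = -2 + \frac{A A}{3} = -2 + \frac{A^{2}}{3}$)
$U{\left(P \right)} = \frac{-2 + P + \frac{P^{2}}{3}}{4 + P}$ ($U{\left(P \right)} = \frac{P + \left(-2 + \frac{P^{2}}{3}\right)}{P + 4} = \frac{-2 + P + \frac{P^{2}}{3}}{4 + P}$)
$F{\left(n \right)} = n + \frac{1}{2 n}$ ($F{\left(n \right)} = n + \frac{1}{n + n} = n + \frac{1}{2 n}$)
$F{\left(U{\left(-1 \right)} \right)} - -265 = \left(\frac{-2 - 1 + \frac{\left(-1\right)^{2}}{3}}{4 - 1} + \frac{1}{2 \frac{-2 - 1 + \frac{\left(-1\right)^{2}}{3}}{4 - 1}}\right) - -265 = \left(\frac{-2 - 1 + \frac{1}{3} \cdot 1}{3} + \frac{1}{2 \frac{-2 - 1 + \frac{1}{3} \cdot 1}{3}}\right) + 265 = \left(\frac{-2 - 1 + \frac{1}{3}}{3} + \frac{1}{2 \frac{-2 - 1 + \frac{1}{3}}{3}}\right) + 265 = \left(\frac{1}{3} \left(- \frac{8}{3}\right) + \frac{1}{2 \cdot \frac{1}{3} \left(- \frac{8}{3}\right)}\right) + 265 = \left(- \frac{8}{9} + \frac{1}{2 \left(- \frac{8}{9}\right)}\right) + 265 = \left(- \frac{8}{9} + \frac{1}{2} \left(- \frac{9}{8}\right)\right) + 265 = \left(- \frac{8}{9} - \frac{9}{16}\right) + 265 = - \frac{209}{144} + 265 = \frac{37951}{144}$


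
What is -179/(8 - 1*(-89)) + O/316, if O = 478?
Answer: -5099/15326 ≈ -0.33270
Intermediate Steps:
-179/(8 - 1*(-89)) + O/316 = -179/(8 - 1*(-89)) + 478/316 = -179/(8 + 89) + 478*(1/316) = -179/97 + 239/158 = -5099/15326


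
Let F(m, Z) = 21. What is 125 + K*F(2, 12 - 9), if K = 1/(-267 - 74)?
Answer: 42604/341 ≈ 124.94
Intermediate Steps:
K = -1/341 (K = 1/(-341) = -1/341 ≈ -0.0029326)
125 + K*F(2, 12 - 9) = 125 - 1/341*21 = 125 - 21/341 = 42604/341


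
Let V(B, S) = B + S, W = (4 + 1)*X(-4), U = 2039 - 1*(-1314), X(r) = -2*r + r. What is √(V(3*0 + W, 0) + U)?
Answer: √3373 ≈ 58.078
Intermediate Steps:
X(r) = -r
U = 3353 (U = 2039 + 1314 = 3353)
W = 20 (W = (4 + 1)*(-1*(-4)) = 5*4 = 20)
√(V(3*0 + W, 0) + U) = √(((3*0 + 20) + 0) + 3353) = √(((0 + 20) + 0) + 3353) = √((20 + 0) + 3353) = √(20 + 3353) = √3373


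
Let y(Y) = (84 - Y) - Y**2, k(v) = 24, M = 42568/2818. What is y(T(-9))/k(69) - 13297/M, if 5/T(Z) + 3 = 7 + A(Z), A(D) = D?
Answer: -18660979/21284 ≈ -876.76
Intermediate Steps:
T(Z) = 5/(4 + Z) (T(Z) = 5/(-3 + (7 + Z)) = 5/(4 + Z))
M = 21284/1409 (M = 42568*(1/2818) = 21284/1409 ≈ 15.106)
y(Y) = 84 - Y - Y**2
y(T(-9))/k(69) - 13297/M = (84 - 5/(4 - 9) - (5/(4 - 9))**2)/24 - 13297/21284/1409 = (84 - 5/(-5) - (5/(-5))**2)*(1/24) - 13297*1409/21284 = (84 - 5*(-1)/5 - (5*(-1/5))**2)*(1/24) - 18735473/21284 = (84 - 1*(-1) - 1*(-1)**2)*(1/24) - 18735473/21284 = (84 + 1 - 1*1)*(1/24) - 18735473/21284 = (84 + 1 - 1)*(1/24) - 18735473/21284 = 84*(1/24) - 18735473/21284 = 7/2 - 18735473/21284 = -18660979/21284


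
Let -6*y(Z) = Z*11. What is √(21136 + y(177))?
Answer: √83246/2 ≈ 144.26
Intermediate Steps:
y(Z) = -11*Z/6 (y(Z) = -Z*11/6 = -11*Z/6)
√(21136 + y(177)) = √(21136 - 11/6*177) = √(21136 - 649/2) = √(41623/2) = √83246/2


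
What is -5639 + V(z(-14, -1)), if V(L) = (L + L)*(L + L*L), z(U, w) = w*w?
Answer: -5635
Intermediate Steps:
z(U, w) = w**2
V(L) = 2*L*(L + L**2) (V(L) = (2*L)*(L + L**2) = 2*L*(L + L**2))
-5639 + V(z(-14, -1)) = -5639 + 2*((-1)**2)**2*(1 + (-1)**2) = -5639 + 2*1**2*(1 + 1) = -5639 + 2*1*2 = -5639 + 4 = -5635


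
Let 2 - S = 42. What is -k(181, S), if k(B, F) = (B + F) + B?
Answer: -322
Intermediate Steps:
S = -40 (S = 2 - 1*42 = 2 - 42 = -40)
k(B, F) = F + 2*B
-k(181, S) = -(-40 + 2*181) = -(-40 + 362) = -1*322 = -322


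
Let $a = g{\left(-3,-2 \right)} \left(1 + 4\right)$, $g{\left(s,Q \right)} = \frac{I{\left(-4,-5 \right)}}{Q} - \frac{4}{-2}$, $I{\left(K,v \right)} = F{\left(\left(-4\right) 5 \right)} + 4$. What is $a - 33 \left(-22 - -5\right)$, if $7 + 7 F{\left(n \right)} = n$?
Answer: $\frac{7989}{14} \approx 570.64$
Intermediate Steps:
$F{\left(n \right)} = -1 + \frac{n}{7}$
$I{\left(K,v \right)} = \frac{1}{7}$ ($I{\left(K,v \right)} = \left(-1 + \frac{\left(-4\right) 5}{7}\right) + 4 = \left(-1 + \frac{1}{7} \left(-20\right)\right) + 4 = \left(-1 - \frac{20}{7}\right) + 4 = - \frac{27}{7} + 4 = \frac{1}{7}$)
$g{\left(s,Q \right)} = 2 + \frac{1}{7 Q}$ ($g{\left(s,Q \right)} = \frac{1}{7 Q} - \frac{4}{-2} = \frac{1}{7 Q} - -2 = \frac{1}{7 Q} + 2 = 2 + \frac{1}{7 Q}$)
$a = \frac{135}{14}$ ($a = \left(2 + \frac{1}{7 \left(-2\right)}\right) \left(1 + 4\right) = \left(2 + \frac{1}{7} \left(- \frac{1}{2}\right)\right) 5 = \left(2 - \frac{1}{14}\right) 5 = \frac{27}{14} \cdot 5 = \frac{135}{14} \approx 9.6429$)
$a - 33 \left(-22 - -5\right) = \frac{135}{14} - 33 \left(-22 - -5\right) = \frac{135}{14} - 33 \left(-22 + 5\right) = \frac{135}{14} - -561 = \frac{135}{14} + 561 = \frac{7989}{14}$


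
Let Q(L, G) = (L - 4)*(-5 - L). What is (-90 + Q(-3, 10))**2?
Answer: 5776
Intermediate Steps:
Q(L, G) = (-5 - L)*(-4 + L) (Q(L, G) = (-4 + L)*(-5 - L) = (-5 - L)*(-4 + L))
(-90 + Q(-3, 10))**2 = (-90 + (20 - 1*(-3) - 1*(-3)**2))**2 = (-90 + (20 + 3 - 1*9))**2 = (-90 + (20 + 3 - 9))**2 = (-90 + 14)**2 = (-76)**2 = 5776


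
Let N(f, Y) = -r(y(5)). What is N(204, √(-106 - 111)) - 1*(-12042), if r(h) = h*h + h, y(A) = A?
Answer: 12012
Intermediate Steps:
r(h) = h + h² (r(h) = h² + h = h + h²)
N(f, Y) = -30 (N(f, Y) = -5*(1 + 5) = -5*6 = -1*30 = -30)
N(204, √(-106 - 111)) - 1*(-12042) = -30 - 1*(-12042) = -30 + 12042 = 12012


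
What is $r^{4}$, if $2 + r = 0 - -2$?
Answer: $0$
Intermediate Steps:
$r = 0$ ($r = -2 + \left(0 - -2\right) = -2 + \left(0 + 2\right) = -2 + 2 = 0$)
$r^{4} = 0^{4} = 0$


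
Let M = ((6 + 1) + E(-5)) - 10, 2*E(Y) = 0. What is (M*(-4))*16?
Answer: 192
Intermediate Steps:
E(Y) = 0 (E(Y) = (1/2)*0 = 0)
M = -3 (M = ((6 + 1) + 0) - 10 = (7 + 0) - 10 = 7 - 10 = -3)
(M*(-4))*16 = -3*(-4)*16 = 12*16 = 192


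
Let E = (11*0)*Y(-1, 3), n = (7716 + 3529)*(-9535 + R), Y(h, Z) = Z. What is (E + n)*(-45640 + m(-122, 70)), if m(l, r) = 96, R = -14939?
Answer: 12534170160720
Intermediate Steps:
n = -275210130 (n = (7716 + 3529)*(-9535 - 14939) = 11245*(-24474) = -275210130)
E = 0 (E = (11*0)*3 = 0*3 = 0)
(E + n)*(-45640 + m(-122, 70)) = (0 - 275210130)*(-45640 + 96) = -275210130*(-45544) = 12534170160720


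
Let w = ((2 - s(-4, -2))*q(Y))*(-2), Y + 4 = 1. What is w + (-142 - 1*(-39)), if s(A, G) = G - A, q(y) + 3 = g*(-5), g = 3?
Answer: -103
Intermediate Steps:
Y = -3 (Y = -4 + 1 = -3)
q(y) = -18 (q(y) = -3 + 3*(-5) = -3 - 15 = -18)
w = 0 (w = ((2 - (-2 - 1*(-4)))*(-18))*(-2) = ((2 - (-2 + 4))*(-18))*(-2) = ((2 - 1*2)*(-18))*(-2) = ((2 - 2)*(-18))*(-2) = (0*(-18))*(-2) = 0*(-2) = 0)
w + (-142 - 1*(-39)) = 0 + (-142 - 1*(-39)) = 0 + (-142 + 39) = 0 - 103 = -103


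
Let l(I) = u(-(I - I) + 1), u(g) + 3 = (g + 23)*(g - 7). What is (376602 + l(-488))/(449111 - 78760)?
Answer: 376455/370351 ≈ 1.0165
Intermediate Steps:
u(g) = -3 + (-7 + g)*(23 + g) (u(g) = -3 + (g + 23)*(g - 7) = -3 + (23 + g)*(-7 + g) = -3 + (-7 + g)*(23 + g))
l(I) = -147 (l(I) = -164 + (-(I - I) + 1)² + 16*(-(I - I) + 1) = -164 + (-1*0 + 1)² + 16*(-1*0 + 1) = -164 + (0 + 1)² + 16*(0 + 1) = -164 + 1² + 16*1 = -164 + 1 + 16 = -147)
(376602 + l(-488))/(449111 - 78760) = (376602 - 147)/(449111 - 78760) = 376455/370351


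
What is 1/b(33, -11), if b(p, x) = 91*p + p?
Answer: 1/3036 ≈ 0.00032938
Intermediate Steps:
b(p, x) = 92*p
1/b(33, -11) = 1/(92*33) = 1/3036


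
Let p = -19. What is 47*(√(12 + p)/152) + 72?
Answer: 72 + 47*I*√7/152 ≈ 72.0 + 0.81809*I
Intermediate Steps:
47*(√(12 + p)/152) + 72 = 47*(√(12 - 19)/152) + 72 = 47*(√(-7)*(1/152)) + 72 = 47*((I*√7)*(1/152)) + 72 = 47*(I*√7/152) + 72 = 47*I*√7/152 + 72 = 72 + 47*I*√7/152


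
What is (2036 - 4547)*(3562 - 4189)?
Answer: 1574397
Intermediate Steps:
(2036 - 4547)*(3562 - 4189) = -2511*(-627) = 1574397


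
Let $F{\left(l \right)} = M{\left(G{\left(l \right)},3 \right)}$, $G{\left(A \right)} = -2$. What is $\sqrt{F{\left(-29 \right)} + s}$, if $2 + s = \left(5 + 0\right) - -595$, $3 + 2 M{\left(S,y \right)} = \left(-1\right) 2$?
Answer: $\frac{\sqrt{2382}}{2} \approx 24.403$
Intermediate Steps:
$M{\left(S,y \right)} = - \frac{5}{2}$ ($M{\left(S,y \right)} = - \frac{3}{2} + \frac{\left(-1\right) 2}{2} = - \frac{3}{2} + \frac{1}{2} \left(-2\right) = - \frac{3}{2} - 1 = - \frac{5}{2}$)
$F{\left(l \right)} = - \frac{5}{2}$
$s = 598$ ($s = -2 + \left(\left(5 + 0\right) - -595\right) = -2 + \left(5 + 595\right) = -2 + 600 = 598$)
$\sqrt{F{\left(-29 \right)} + s} = \sqrt{- \frac{5}{2} + 598} = \sqrt{\frac{1191}{2}} = \frac{\sqrt{2382}}{2}$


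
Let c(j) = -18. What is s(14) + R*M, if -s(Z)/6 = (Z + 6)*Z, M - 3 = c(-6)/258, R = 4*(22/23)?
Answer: -1650432/989 ≈ -1668.8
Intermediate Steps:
R = 88/23 (R = 4*(22*(1/23)) = 4*(22/23) = 88/23 ≈ 3.8261)
M = 126/43 (M = 3 - 18/258 = 3 - 18*1/258 = 3 - 3/43 = 126/43 ≈ 2.9302)
s(Z) = -6*Z*(6 + Z) (s(Z) = -6*(Z + 6)*Z = -6*(6 + Z)*Z = -6*Z*(6 + Z))
s(14) + R*M = -6*14*(6 + 14) + (88/23)*(126/43) = -6*14*20 + 11088/989 = -1680 + 11088/989 = -1650432/989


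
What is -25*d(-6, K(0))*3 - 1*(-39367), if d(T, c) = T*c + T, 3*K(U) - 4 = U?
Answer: 40417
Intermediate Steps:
K(U) = 4/3 + U/3
d(T, c) = T + T*c
-25*d(-6, K(0))*3 - 1*(-39367) = -(-150)*(1 + (4/3 + (⅓)*0))*3 - 1*(-39367) = -(-150)*(1 + (4/3 + 0))*3 + 39367 = -(-150)*(1 + 4/3)*3 + 39367 = -(-150)*7/3*3 + 39367 = -25*(-14)*3 + 39367 = 350*3 + 39367 = 1050 + 39367 = 40417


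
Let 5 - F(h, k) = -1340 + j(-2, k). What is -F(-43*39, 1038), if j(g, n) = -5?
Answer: -1350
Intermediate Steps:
F(h, k) = 1350 (F(h, k) = 5 - (-1340 - 5) = 5 - 1*(-1345) = 5 + 1345 = 1350)
-F(-43*39, 1038) = -1*1350 = -1350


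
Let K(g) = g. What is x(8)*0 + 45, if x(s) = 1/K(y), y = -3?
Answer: 45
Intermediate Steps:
x(s) = -1/3 (x(s) = 1/(-3) = -1/3)
x(8)*0 + 45 = -1/3*0 + 45 = 0 + 45 = 45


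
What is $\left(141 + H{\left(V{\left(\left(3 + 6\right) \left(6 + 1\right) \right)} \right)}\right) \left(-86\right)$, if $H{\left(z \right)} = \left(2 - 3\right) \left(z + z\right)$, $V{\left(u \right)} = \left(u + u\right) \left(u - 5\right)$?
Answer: $1244850$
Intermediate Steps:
$V{\left(u \right)} = 2 u \left(-5 + u\right)$
$H{\left(z \right)} = - 2 z$
$\left(141 + H{\left(V{\left(\left(3 + 6\right) \left(6 + 1\right) \right)} \right)}\right) \left(-86\right) = \left(141 - 2 \cdot 2 \left(3 + 6\right) \left(6 + 1\right) \left(-5 + \left(3 + 6\right) \left(6 + 1\right)\right)\right) \left(-86\right) = \left(141 - 2 \cdot 2 \cdot 9 \cdot 7 \left(-5 + 9 \cdot 7\right)\right) \left(-86\right) = \left(141 - 2 \cdot 2 \cdot 63 \left(-5 + 63\right)\right) \left(-86\right) = \left(141 - 2 \cdot 2 \cdot 63 \cdot 58\right) \left(-86\right) = \left(141 - 14616\right) \left(-86\right) = \left(-14475\right) \left(-86\right) = 1244850$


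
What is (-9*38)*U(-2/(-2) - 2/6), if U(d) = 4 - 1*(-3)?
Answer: -2394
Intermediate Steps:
U(d) = 7 (U(d) = 4 + 3 = 7)
(-9*38)*U(-2/(-2) - 2/6) = -9*38*7 = -342*7 = -2394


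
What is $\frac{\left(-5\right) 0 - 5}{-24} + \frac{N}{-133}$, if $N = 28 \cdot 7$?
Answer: $- \frac{577}{456} \approx -1.2654$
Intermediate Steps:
$N = 196$
$\frac{\left(-5\right) 0 - 5}{-24} + \frac{N}{-133} = \frac{\left(-5\right) 0 - 5}{-24} + \frac{196}{-133} = \left(0 - 5\right) \left(- \frac{1}{24}\right) + 196 \left(- \frac{1}{133}\right) = \left(-5\right) \left(- \frac{1}{24}\right) - \frac{28}{19} = \frac{5}{24} - \frac{28}{19} = - \frac{577}{456}$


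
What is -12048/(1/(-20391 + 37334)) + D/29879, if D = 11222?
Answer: -6099178267834/29879 ≈ -2.0413e+8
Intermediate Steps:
-12048/(1/(-20391 + 37334)) + D/29879 = -12048/(1/(-20391 + 37334)) + 11222/29879 = -12048/(1/16943) + 11222*(1/29879) = -12048/1/16943 + 11222/29879 = -12048*16943 + 11222/29879 = -204129264 + 11222/29879 = -6099178267834/29879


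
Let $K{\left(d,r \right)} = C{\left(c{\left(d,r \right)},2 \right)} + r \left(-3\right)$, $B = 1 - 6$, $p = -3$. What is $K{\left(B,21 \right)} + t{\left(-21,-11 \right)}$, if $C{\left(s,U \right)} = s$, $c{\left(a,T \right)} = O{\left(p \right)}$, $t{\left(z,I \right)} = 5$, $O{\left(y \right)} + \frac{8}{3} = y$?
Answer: $- \frac{191}{3} \approx -63.667$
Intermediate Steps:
$O{\left(y \right)} = - \frac{8}{3} + y$
$c{\left(a,T \right)} = - \frac{17}{3}$ ($c{\left(a,T \right)} = - \frac{8}{3} - 3 = - \frac{17}{3}$)
$B = -5$ ($B = 1 - 6 = -5$)
$K{\left(d,r \right)} = - \frac{17}{3} - 3 r$ ($K{\left(d,r \right)} = - \frac{17}{3} + r \left(-3\right) = - \frac{17}{3} - 3 r$)
$K{\left(B,21 \right)} + t{\left(-21,-11 \right)} = \left(- \frac{17}{3} - 63\right) + 5 = - \frac{206}{3} + 5 = - \frac{191}{3}$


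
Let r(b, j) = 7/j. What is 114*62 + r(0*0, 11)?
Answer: 77755/11 ≈ 7068.6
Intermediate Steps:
114*62 + r(0*0, 11) = 114*62 + 7/11 = 7068 + 7*(1/11) = 7068 + 7/11 = 77755/11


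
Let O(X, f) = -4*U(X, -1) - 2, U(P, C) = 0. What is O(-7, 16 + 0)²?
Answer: 4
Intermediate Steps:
O(X, f) = -2 (O(X, f) = -4*0 - 2 = 0 - 2 = -2)
O(-7, 16 + 0)² = (-2)² = 4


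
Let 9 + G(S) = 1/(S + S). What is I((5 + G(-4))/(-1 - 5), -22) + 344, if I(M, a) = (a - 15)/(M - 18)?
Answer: 95880/277 ≈ 346.14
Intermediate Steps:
G(S) = -9 + 1/(2*S) (G(S) = -9 + 1/(S + S) = -9 + 1/(2*S))
I(M, a) = (-15 + a)/(-18 + M)
I((5 + G(-4))/(-1 - 5), -22) + 344 = (-15 - 22)/(-18 + (5 + (-9 + (1/2)/(-4)))/(-1 - 5)) + 344 = -37/(-18 + (5 + (-9 + (1/2)*(-1/4)))/(-6)) + 344 = -37/(-18 + (5 + (-9 - 1/8))*(-1/6)) + 344 = -37/(-18 + (5 - 73/8)*(-1/6)) + 344 = -37/(-18 - 33/8*(-1/6)) + 344 = -37/(-18 + 11/16) + 344 = -37/(-277/16) + 344 = -16/277*(-37) + 344 = 592/277 + 344 = 95880/277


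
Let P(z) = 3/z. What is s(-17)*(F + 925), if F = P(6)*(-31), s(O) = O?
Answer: -30923/2 ≈ -15462.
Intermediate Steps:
F = -31/2 (F = (3/6)*(-31) = (3*(⅙))*(-31) = (½)*(-31) = -31/2 ≈ -15.500)
s(-17)*(F + 925) = -17*(-31/2 + 925) = -17*1819/2 = -30923/2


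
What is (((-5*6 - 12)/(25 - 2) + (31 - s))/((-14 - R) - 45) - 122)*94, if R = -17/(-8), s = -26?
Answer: -43311628/3749 ≈ -11553.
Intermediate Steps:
R = 17/8 (R = -17*(-⅛) = 17/8 ≈ 2.1250)
(((-5*6 - 12)/(25 - 2) + (31 - s))/((-14 - R) - 45) - 122)*94 = (((-5*6 - 12)/(25 - 2) + (31 - 1*(-26)))/((-14 - 1*17/8) - 45) - 122)*94 = (((-30 - 12)/23 + (31 + 26))/((-14 - 17/8) - 45) - 122)*94 = ((-42*1/23 + 57)/(-129/8 - 45) - 122)*94 = ((-42/23 + 57)/(-489/8) - 122)*94 = ((1269/23)*(-8/489) - 122)*94 = (-3384/3749 - 122)*94 = -460762/3749*94 = -43311628/3749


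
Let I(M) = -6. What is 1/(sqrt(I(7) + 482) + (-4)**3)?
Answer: -16/905 - sqrt(119)/1810 ≈ -0.023706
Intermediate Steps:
1/(sqrt(I(7) + 482) + (-4)**3) = 1/(sqrt(-6 + 482) + (-4)**3) = 1/(sqrt(476) - 64) = 1/(2*sqrt(119) - 64) = 1/(-64 + 2*sqrt(119))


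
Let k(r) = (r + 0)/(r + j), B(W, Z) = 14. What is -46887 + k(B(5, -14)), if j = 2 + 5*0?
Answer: -375089/8 ≈ -46886.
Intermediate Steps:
j = 2 (j = 2 + 0 = 2)
k(r) = r/(2 + r) (k(r) = (r + 0)/(r + 2) = r/(2 + r))
-46887 + k(B(5, -14)) = -46887 + 14/(2 + 14) = -46887 + 14/16 = -46887 + 14*(1/16) = -46887 + 7/8 = -375089/8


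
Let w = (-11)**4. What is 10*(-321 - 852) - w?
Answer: -26371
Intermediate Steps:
w = 14641
10*(-321 - 852) - w = 10*(-321 - 852) - 1*14641 = 10*(-1173) - 14641 = -11730 - 14641 = -26371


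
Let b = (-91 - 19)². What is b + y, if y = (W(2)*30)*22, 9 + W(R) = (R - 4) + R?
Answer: 6160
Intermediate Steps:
W(R) = -13 + 2*R (W(R) = -9 + ((R - 4) + R) = -9 + ((-4 + R) + R) = -9 + (-4 + 2*R) = -13 + 2*R)
b = 12100 (b = (-110)² = 12100)
y = -5940 (y = ((-13 + 2*2)*30)*22 = ((-13 + 4)*30)*22 = -9*30*22 = -270*22 = -5940)
b + y = 12100 - 5940 = 6160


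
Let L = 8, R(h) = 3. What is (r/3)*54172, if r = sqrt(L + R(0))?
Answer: 54172*sqrt(11)/3 ≈ 59889.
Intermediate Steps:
r = sqrt(11) (r = sqrt(8 + 3) = sqrt(11) ≈ 3.3166)
(r/3)*54172 = (sqrt(11)/3)*54172 = 54172*sqrt(11)/3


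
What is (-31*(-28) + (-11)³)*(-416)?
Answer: 192608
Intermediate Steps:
(-31*(-28) + (-11)³)*(-416) = (868 - 1331)*(-416) = -463*(-416) = 192608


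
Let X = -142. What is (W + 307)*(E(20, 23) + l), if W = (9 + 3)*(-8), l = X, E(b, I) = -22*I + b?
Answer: -132508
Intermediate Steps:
E(b, I) = b - 22*I
l = -142
W = -96 (W = 12*(-8) = -96)
(W + 307)*(E(20, 23) + l) = (-96 + 307)*((20 - 22*23) - 142) = 211*((20 - 506) - 142) = 211*(-486 - 142) = 211*(-628) = -132508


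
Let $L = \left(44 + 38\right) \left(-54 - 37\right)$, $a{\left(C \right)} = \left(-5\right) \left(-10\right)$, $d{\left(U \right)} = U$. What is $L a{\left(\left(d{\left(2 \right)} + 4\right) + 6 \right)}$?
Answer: $-373100$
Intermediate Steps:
$a{\left(C \right)} = 50$
$L = -7462$ ($L = 82 \left(-91\right) = -7462$)
$L a{\left(\left(d{\left(2 \right)} + 4\right) + 6 \right)} = \left(-7462\right) 50 = -373100$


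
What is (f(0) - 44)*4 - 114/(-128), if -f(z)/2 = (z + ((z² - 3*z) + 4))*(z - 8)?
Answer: 5177/64 ≈ 80.891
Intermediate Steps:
f(z) = -2*(-8 + z)*(4 + z² - 2*z) (f(z) = -2*(z + ((z² - 3*z) + 4))*(z - 8) = -2*(z + (4 + z² - 3*z))*(-8 + z) = -2*(4 + z² - 2*z)*(-8 + z) = -2*(-8 + z)*(4 + z² - 2*z))
(f(0) - 44)*4 - 114/(-128) = ((64 - 40*0 - 2*0³ + 20*0²) - 44)*4 - 114/(-128) = ((64 + 0 - 2*0 + 20*0) - 44)*4 - 114*(-1/128) = ((64 + 0 + 0 + 0) - 44)*4 + 57/64 = (64 - 44)*4 + 57/64 = 20*4 + 57/64 = 80 + 57/64 = 5177/64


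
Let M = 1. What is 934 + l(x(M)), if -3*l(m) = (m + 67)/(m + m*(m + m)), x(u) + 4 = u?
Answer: 41966/45 ≈ 932.58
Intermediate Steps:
x(u) = -4 + u
l(m) = -(67 + m)/(3*(m + 2*m²)) (l(m) = -(m + 67)/(3*(m + m*(m + m))) = -(67 + m)/(3*(m + m*(2*m))) = -(67 + m)/(3*(m + 2*m²)))
934 + l(x(M)) = 934 + (-67 - (-4 + 1))/(3*(-4 + 1)*(1 + 2*(-4 + 1))) = 934 + (⅓)*(-67 - 1*(-3))/(-3*(1 + 2*(-3))) = 934 + (⅓)*(-⅓)*(-67 + 3)/(1 - 6) = 934 + (⅓)*(-⅓)*(-64)/(-5) = 934 + (⅓)*(-⅓)*(-⅕)*(-64) = 934 - 64/45 = 41966/45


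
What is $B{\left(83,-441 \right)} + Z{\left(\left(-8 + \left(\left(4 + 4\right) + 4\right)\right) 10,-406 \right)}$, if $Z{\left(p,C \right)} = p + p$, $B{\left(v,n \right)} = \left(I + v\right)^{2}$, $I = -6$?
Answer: $6009$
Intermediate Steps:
$B{\left(v,n \right)} = \left(-6 + v\right)^{2}$
$Z{\left(p,C \right)} = 2 p$
$B{\left(83,-441 \right)} + Z{\left(\left(-8 + \left(\left(4 + 4\right) + 4\right)\right) 10,-406 \right)} = \left(-6 + 83\right)^{2} + 2 \left(-8 + \left(\left(4 + 4\right) + 4\right)\right) 10 = 77^{2} + 2 \left(-8 + \left(8 + 4\right)\right) 10 = 5929 + 2 \left(-8 + 12\right) 10 = 5929 + 2 \cdot 4 \cdot 10 = 5929 + 2 \cdot 40 = 5929 + 80 = 6009$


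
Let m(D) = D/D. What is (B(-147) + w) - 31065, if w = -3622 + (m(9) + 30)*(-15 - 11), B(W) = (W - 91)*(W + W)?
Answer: 34479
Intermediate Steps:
m(D) = 1
B(W) = 2*W*(-91 + W) (B(W) = (-91 + W)*(2*W) = 2*W*(-91 + W))
w = -4428 (w = -3622 + (1 + 30)*(-15 - 11) = -3622 + 31*(-26) = -3622 - 806 = -4428)
(B(-147) + w) - 31065 = (2*(-147)*(-91 - 147) - 4428) - 31065 = (2*(-147)*(-238) - 4428) - 31065 = (69972 - 4428) - 31065 = 65544 - 31065 = 34479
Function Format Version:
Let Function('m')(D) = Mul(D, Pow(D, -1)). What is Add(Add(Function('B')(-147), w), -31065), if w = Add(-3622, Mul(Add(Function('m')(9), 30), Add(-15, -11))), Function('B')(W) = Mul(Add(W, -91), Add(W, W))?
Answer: 34479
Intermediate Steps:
Function('m')(D) = 1
Function('B')(W) = Mul(2, W, Add(-91, W)) (Function('B')(W) = Mul(Add(-91, W), Mul(2, W)) = Mul(2, W, Add(-91, W)))
w = -4428 (w = Add(-3622, Mul(Add(1, 30), Add(-15, -11))) = Add(-3622, Mul(31, -26)) = Add(-3622, -806) = -4428)
Add(Add(Function('B')(-147), w), -31065) = Add(Add(Mul(2, -147, Add(-91, -147)), -4428), -31065) = Add(Add(Mul(2, -147, -238), -4428), -31065) = Add(Add(69972, -4428), -31065) = Add(65544, -31065) = 34479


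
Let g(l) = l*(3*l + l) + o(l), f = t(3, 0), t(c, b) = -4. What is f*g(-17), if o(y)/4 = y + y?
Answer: -4080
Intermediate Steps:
o(y) = 8*y (o(y) = 4*(y + y) = 4*(2*y) = 8*y)
f = -4
g(l) = 4*l² + 8*l (g(l) = l*(3*l + l) + 8*l = l*(4*l) + 8*l = 4*l² + 8*l)
f*g(-17) = -16*(-17)*(2 - 17) = -16*(-17)*(-15) = -4*1020 = -4080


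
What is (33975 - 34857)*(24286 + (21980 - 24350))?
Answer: -19329912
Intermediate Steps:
(33975 - 34857)*(24286 + (21980 - 24350)) = -882*(24286 - 2370) = -882*21916 = -19329912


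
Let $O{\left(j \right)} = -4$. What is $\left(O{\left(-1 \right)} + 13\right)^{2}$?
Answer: $81$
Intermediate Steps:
$\left(O{\left(-1 \right)} + 13\right)^{2} = \left(-4 + 13\right)^{2} = 9^{2} = 81$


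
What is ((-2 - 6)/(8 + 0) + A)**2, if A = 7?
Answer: 36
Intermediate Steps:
((-2 - 6)/(8 + 0) + A)**2 = ((-2 - 6)/(8 + 0) + 7)**2 = (-8/8 + 7)**2 = (-8*1/8 + 7)**2 = (-1 + 7)**2 = 6**2 = 36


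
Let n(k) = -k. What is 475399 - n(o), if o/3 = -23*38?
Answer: 472777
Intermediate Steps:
o = -2622 (o = 3*(-23*38) = 3*(-874) = -2622)
475399 - n(o) = 475399 - (-1)*(-2622) = 475399 - 1*2622 = 475399 - 2622 = 472777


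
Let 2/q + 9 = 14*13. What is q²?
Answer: 4/29929 ≈ 0.00013365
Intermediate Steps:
q = 2/173 (q = 2/(-9 + 14*13) = 2/(-9 + 182) = 2/173 ≈ 0.011561)
q² = (2/173)² = 4/29929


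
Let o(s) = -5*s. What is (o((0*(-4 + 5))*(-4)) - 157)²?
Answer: 24649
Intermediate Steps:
(o((0*(-4 + 5))*(-4)) - 157)² = (-5*0*(-4 + 5)*(-4) - 157)² = (-5*0*1*(-4) - 157)² = (-0*(-4) - 157)² = (-5*0 - 157)² = (0 - 157)² = (-157)² = 24649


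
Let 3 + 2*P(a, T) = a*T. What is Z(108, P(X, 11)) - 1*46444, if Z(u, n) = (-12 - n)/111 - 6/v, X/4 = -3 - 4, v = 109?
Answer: -1123821961/24198 ≈ -46443.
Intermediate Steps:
X = -28 (X = 4*(-3 - 4) = 4*(-7) = -28)
P(a, T) = -3/2 + T*a/2 (P(a, T) = -3/2 + (a*T)/2 = -3/2 + (T*a)/2 = -3/2 + T*a/2)
Z(u, n) = -658/4033 - n/111 (Z(u, n) = (-12 - n)/111 - 6/109 = (-12 - n)*(1/111) - 6*1/109 = (-4/37 - n/111) - 6/109 = -658/4033 - n/111)
Z(108, P(X, 11)) - 1*46444 = (-658/4033 - (-3/2 + (1/2)*11*(-28))/111) - 1*46444 = (-658/4033 - (-3/2 - 154)/111) - 46444 = (-658/4033 - 1/111*(-311/2)) - 46444 = (-658/4033 + 311/222) - 46444 = 29951/24198 - 46444 = -1123821961/24198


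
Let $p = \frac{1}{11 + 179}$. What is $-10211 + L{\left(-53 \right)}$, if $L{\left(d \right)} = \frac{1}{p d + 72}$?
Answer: $- \frac{139145107}{13627} \approx -10211.0$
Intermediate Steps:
$p = \frac{1}{190} \approx 0.0052632$
$L{\left(d \right)} = \frac{1}{72 + \frac{d}{190}}$ ($L{\left(d \right)} = \frac{1}{\frac{d}{190} + 72} = \frac{1}{72 + \frac{d}{190}}$)
$-10211 + L{\left(-53 \right)} = -10211 + \frac{190}{13680 - 53} = -10211 + \frac{190}{13627} = - \frac{139145107}{13627}$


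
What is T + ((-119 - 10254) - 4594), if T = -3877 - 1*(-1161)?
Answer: -17683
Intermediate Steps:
T = -2716 (T = -3877 + 1161 = -2716)
T + ((-119 - 10254) - 4594) = -2716 + ((-119 - 10254) - 4594) = -2716 + (-10373 - 4594) = -2716 - 14967 = -17683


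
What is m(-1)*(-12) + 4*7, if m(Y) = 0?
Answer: 28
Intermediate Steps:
m(-1)*(-12) + 4*7 = 0*(-12) + 4*7 = 0 + 28 = 28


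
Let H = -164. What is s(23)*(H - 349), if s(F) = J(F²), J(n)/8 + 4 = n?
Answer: -2154600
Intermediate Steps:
J(n) = -32 + 8*n
s(F) = -32 + 8*F²
s(23)*(H - 349) = (-32 + 8*23²)*(-164 - 349) = (-32 + 8*529)*(-513) = (-32 + 4232)*(-513) = 4200*(-513) = -2154600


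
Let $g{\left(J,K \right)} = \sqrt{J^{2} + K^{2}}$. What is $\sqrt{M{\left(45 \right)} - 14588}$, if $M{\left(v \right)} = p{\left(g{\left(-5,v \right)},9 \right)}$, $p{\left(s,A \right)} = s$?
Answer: $\sqrt{-14588 + 5 \sqrt{82}} \approx 120.59 i$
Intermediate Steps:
$M{\left(v \right)} = \sqrt{25 + v^{2}}$ ($M{\left(v \right)} = \sqrt{\left(-5\right)^{2} + v^{2}} = \sqrt{25 + v^{2}}$)
$\sqrt{M{\left(45 \right)} - 14588} = \sqrt{\sqrt{25 + 45^{2}} - 14588} = \sqrt{\sqrt{25 + 2025} - 14588} = \sqrt{\sqrt{2050} - 14588} = \sqrt{5 \sqrt{82} - 14588} = \sqrt{-14588 + 5 \sqrt{82}}$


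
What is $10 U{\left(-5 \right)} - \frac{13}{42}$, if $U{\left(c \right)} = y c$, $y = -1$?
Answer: $\frac{2087}{42} \approx 49.69$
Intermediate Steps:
$U{\left(c \right)} = - c$
$10 U{\left(-5 \right)} - \frac{13}{42} = 10 \left(\left(-1\right) \left(-5\right)\right) - \frac{13}{42} = 10 \cdot 5 - \frac{13}{42} = 50 - \frac{13}{42} = \frac{2087}{42}$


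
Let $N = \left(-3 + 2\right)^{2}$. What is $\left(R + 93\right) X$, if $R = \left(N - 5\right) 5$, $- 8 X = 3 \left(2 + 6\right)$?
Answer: $-219$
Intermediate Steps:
$N = 1$ ($N = \left(-1\right)^{2} = 1$)
$X = -3$ ($X = - \frac{3 \left(2 + 6\right)}{8} = - \frac{3 \cdot 8}{8} = \left(- \frac{1}{8}\right) 24 = -3$)
$R = -20$ ($R = \left(1 - 5\right) 5 = \left(-4\right) 5 = -20$)
$\left(R + 93\right) X = \left(-20 + 93\right) \left(-3\right) = 73 \left(-3\right) = -219$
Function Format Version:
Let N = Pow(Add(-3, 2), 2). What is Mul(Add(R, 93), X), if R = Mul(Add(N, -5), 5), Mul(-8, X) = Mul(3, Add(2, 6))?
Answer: -219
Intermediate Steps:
N = 1 (N = Pow(-1, 2) = 1)
X = -3 (X = Mul(Rational(-1, 8), Mul(3, Add(2, 6))) = Mul(Rational(-1, 8), Mul(3, 8)) = Mul(Rational(-1, 8), 24) = -3)
R = -20 (R = Mul(Add(1, -5), 5) = Mul(-4, 5) = -20)
Mul(Add(R, 93), X) = Mul(Add(-20, 93), -3) = Mul(73, -3) = -219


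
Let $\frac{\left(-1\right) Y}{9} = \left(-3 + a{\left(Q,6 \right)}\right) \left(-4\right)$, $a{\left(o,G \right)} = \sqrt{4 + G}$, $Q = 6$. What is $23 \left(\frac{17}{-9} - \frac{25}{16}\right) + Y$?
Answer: $- \frac{26983}{144} + 36 \sqrt{10} \approx -73.54$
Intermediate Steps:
$Y = -108 + 36 \sqrt{10}$ ($Y = - 9 \left(-3 + \sqrt{4 + 6}\right) \left(-4\right) = - 9 \left(-3 + \sqrt{10}\right) \left(-4\right) = - 9 \left(12 - 4 \sqrt{10}\right) = -108 + 36 \sqrt{10} \approx 5.842$)
$23 \left(\frac{17}{-9} - \frac{25}{16}\right) + Y = 23 \left(\frac{17}{-9} - \frac{25}{16}\right) - \left(108 - 36 \sqrt{10}\right) = 23 \left(17 \left(- \frac{1}{9}\right) - \frac{25}{16}\right) - \left(108 - 36 \sqrt{10}\right) = 23 \left(- \frac{17}{9} - \frac{25}{16}\right) - \left(108 - 36 \sqrt{10}\right) = 23 \left(- \frac{497}{144}\right) - \left(108 - 36 \sqrt{10}\right) = - \frac{11431}{144} - \left(108 - 36 \sqrt{10}\right) = - \frac{26983}{144} + 36 \sqrt{10}$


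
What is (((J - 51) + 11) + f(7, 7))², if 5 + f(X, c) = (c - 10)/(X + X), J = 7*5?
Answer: 20449/196 ≈ 104.33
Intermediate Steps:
J = 35
f(X, c) = -5 + (-10 + c)/(2*X) (f(X, c) = -5 + (c - 10)/(X + X) = -5 + (-10 + c)/((2*X)) = -5 + (-10 + c)*(1/(2*X)) = -5 + (-10 + c)/(2*X))
(((J - 51) + 11) + f(7, 7))² = (((35 - 51) + 11) + (½)*(-10 + 7 - 10*7)/7)² = ((-16 + 11) + (½)*(⅐)*(-10 + 7 - 70))² = (-5 + (½)*(⅐)*(-73))² = (-5 - 73/14)² = (-143/14)² = 20449/196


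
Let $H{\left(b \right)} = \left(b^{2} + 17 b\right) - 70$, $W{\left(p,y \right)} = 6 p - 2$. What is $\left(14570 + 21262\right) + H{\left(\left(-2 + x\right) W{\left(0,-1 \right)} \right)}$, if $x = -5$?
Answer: $36196$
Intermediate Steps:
$W{\left(p,y \right)} = -2 + 6 p$
$H{\left(b \right)} = -70 + b^{2} + 17 b$
$\left(14570 + 21262\right) + H{\left(\left(-2 + x\right) W{\left(0,-1 \right)} \right)} = \left(14570 + 21262\right) + \left(-70 + \left(\left(-2 - 5\right) \left(-2 + 6 \cdot 0\right)\right)^{2} + 17 \left(-2 - 5\right) \left(-2 + 6 \cdot 0\right)\right) = 35832 + \left(-70 + \left(- 7 \left(-2 + 0\right)\right)^{2} + 17 \left(- 7 \left(-2 + 0\right)\right)\right) = 35832 + \left(-70 + \left(\left(-7\right) \left(-2\right)\right)^{2} + 17 \left(\left(-7\right) \left(-2\right)\right)\right) = 35832 + \left(-70 + 14^{2} + 17 \cdot 14\right) = 35832 + \left(-70 + 196 + 238\right) = 35832 + 364 = 36196$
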